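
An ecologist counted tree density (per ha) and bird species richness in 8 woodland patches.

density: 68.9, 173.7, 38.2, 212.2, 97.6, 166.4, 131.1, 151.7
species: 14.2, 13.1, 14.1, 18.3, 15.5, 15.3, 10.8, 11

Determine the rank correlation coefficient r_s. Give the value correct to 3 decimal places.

Rank density: 2, 7, 1, 8, 3, 6, 4, 5
Rank species: 5, 3, 4, 8, 7, 6, 1, 2
d = rank(density) − rank(species): -3, 4, -3, 0, -4, 0, 3, 3; Σd² = 68
ρ = 1 − 6Σd² / [n(n²−1)] = 1 − 6×68 / (8×63) = 1 − 408/504 ≈ 0.190

0.190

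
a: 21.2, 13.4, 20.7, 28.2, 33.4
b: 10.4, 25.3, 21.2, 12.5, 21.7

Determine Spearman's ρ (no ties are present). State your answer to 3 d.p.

-0.300

Rank a: 3, 1, 2, 4, 5
Rank b: 1, 5, 3, 2, 4
d = rank(a) − rank(b): 2, -4, -1, 2, 1; Σd² = 26
ρ = 1 − 6Σd² / [n(n²−1)] = 1 − 6×26 / (5×24) = 1 − 156/120 ≈ -0.300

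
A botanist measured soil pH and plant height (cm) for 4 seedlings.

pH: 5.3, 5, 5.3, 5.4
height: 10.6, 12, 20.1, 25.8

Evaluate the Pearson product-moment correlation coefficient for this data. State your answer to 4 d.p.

n = 4, Σx = 21, Σy = 68.5, Σx² = 110.34, Σy² = 1326.01, Σxy = 362.03
nΣxy − ΣxΣy = 1448.12 − 1438.5 = 9.62
nΣx² − (Σx)² = 441.36 − 441 = 0.36; nΣy² − (Σy)² = 5304.04 − 4692.25 = 611.79
r = 9.62 / √(0.36 × 611.79) = 9.62 / 14.8406 ≈ 0.6482

0.6482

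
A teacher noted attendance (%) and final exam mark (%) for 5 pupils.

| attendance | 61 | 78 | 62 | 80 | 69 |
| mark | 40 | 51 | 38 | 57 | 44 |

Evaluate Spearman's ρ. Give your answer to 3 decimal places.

Rank attendance: 1, 4, 2, 5, 3
Rank mark: 2, 4, 1, 5, 3
d = rank(attendance) − rank(mark): -1, 0, 1, 0, 0; Σd² = 2
ρ = 1 − 6Σd² / [n(n²−1)] = 1 − 6×2 / (5×24) = 1 − 12/120 ≈ 0.900

0.900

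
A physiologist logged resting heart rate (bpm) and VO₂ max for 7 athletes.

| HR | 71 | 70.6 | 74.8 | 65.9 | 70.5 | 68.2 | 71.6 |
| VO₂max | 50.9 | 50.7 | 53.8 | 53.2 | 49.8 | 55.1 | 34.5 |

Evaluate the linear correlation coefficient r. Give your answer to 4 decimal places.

-0.2315

n = 7, Σx = 492.6, Σy = 348, Σx² = 34711.26, Σy² = 17592.28, Σxy = 24462.36
nΣxy − ΣxΣy = 171236.52 − 171424.8 = -188.28
nΣx² − (Σx)² = 242978.82 − 242654.76 = 324.06; nΣy² − (Σy)² = 123145.96 − 121104 = 2041.96
r = -188.28 / √(324.06 × 2041.96) = -188.28 / 813.4602 ≈ -0.2315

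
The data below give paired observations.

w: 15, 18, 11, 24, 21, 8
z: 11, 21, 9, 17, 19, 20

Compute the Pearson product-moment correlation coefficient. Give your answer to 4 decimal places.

0.2703

n = 6, Σw = 97, Σz = 97, Σw² = 1751, Σz² = 1693, Σwz = 1609
nΣwz − ΣwΣz = 9654 − 9409 = 245
nΣw² − (Σw)² = 10506 − 9409 = 1097; nΣz² − (Σz)² = 10158 − 9409 = 749
r = 245 / √(1097 × 749) = 245 / 906.4508 ≈ 0.2703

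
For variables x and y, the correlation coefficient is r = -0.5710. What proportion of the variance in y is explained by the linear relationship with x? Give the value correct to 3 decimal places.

0.326

r² = (-0.5710)² = 0.326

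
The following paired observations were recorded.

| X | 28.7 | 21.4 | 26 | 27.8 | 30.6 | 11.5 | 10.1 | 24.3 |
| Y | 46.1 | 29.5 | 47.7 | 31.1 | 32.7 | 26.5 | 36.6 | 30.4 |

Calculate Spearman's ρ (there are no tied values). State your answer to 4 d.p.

Rank X: 7, 3, 5, 6, 8, 2, 1, 4
Rank Y: 7, 2, 8, 4, 5, 1, 6, 3
d = rank(X) − rank(Y): 0, 1, -3, 2, 3, 1, -5, 1; Σd² = 50
ρ = 1 − 6Σd² / [n(n²−1)] = 1 − 6×50 / (8×63) = 1 − 300/504 ≈ 0.4048

0.4048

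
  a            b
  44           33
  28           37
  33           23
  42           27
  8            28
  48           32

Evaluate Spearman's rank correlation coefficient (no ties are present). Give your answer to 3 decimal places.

0.086

Rank a: 5, 2, 3, 4, 1, 6
Rank b: 5, 6, 1, 2, 3, 4
d = rank(a) − rank(b): 0, -4, 2, 2, -2, 2; Σd² = 32
ρ = 1 − 6Σd² / [n(n²−1)] = 1 − 6×32 / (6×35) = 1 − 192/210 ≈ 0.086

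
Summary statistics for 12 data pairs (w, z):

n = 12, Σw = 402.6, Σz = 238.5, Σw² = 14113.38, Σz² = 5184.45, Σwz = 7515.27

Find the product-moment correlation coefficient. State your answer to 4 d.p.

-0.9373

r = (nΣwz − ΣwΣz) / √[(nΣw² − (Σw)²)(nΣz² − (Σz)²)]
Numerator: 12×7515.27 − 402.6×238.5 = -5836.86
Denominator: √[(169360.56 − 162086.76)(62213.4 − 56882.25)] = √[7273.8 × 5331.15] = 6227.1758
r = -5836.86 / 6227.1758 ≈ -0.9373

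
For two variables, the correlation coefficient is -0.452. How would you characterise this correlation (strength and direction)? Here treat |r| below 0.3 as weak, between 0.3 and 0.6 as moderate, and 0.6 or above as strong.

r = -0.452 < 0 so the relationship is negative.
|r| = 0.452, which falls in the moderate range.

moderate negative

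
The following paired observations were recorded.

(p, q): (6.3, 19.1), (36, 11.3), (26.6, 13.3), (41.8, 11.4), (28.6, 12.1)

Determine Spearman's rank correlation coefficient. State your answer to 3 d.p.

-0.900

Rank p: 1, 4, 2, 5, 3
Rank q: 5, 1, 4, 2, 3
d = rank(p) − rank(q): -4, 3, -2, 3, 0; Σd² = 38
ρ = 1 − 6Σd² / [n(n²−1)] = 1 − 6×38 / (5×24) = 1 − 228/120 ≈ -0.900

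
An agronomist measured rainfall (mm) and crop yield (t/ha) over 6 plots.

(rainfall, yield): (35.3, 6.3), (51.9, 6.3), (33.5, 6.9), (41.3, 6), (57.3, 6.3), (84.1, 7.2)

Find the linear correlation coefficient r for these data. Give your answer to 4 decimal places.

n = 6, Σx = 303.4, Σy = 39, Σx² = 17123.74, Σy² = 254.52, Σxy = 1994.82
nΣxy − ΣxΣy = 11968.92 − 11832.6 = 136.32
nΣx² − (Σx)² = 102742.44 − 92051.56 = 10690.88; nΣy² − (Σy)² = 1527.12 − 1521 = 6.12
r = 136.32 / √(10690.88 × 6.12) = 136.32 / 255.7893 ≈ 0.5329

0.5329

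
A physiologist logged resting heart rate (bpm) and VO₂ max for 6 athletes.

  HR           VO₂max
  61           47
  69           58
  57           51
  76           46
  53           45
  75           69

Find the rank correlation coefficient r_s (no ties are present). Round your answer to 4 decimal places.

0.3714

Rank HR: 3, 4, 2, 6, 1, 5
Rank VO₂max: 3, 5, 4, 2, 1, 6
d = rank(HR) − rank(VO₂max): 0, -1, -2, 4, 0, -1; Σd² = 22
ρ = 1 − 6Σd² / [n(n²−1)] = 1 − 6×22 / (6×35) = 1 − 132/210 ≈ 0.3714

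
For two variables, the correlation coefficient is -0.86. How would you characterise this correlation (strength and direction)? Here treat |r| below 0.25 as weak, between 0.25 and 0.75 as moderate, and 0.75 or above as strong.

strong negative

r = -0.86 < 0 so the relationship is negative.
|r| = 0.86, which falls in the strong range.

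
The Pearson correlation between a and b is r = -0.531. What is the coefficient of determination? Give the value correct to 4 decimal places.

r² = (-0.531)² = 0.2820

0.2820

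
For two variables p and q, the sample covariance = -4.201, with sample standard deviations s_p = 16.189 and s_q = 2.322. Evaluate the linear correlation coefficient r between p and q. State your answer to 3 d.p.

r = Cov(p,q) / (s_p · s_q) = -4.201 / (16.189 × 2.322)
  = -4.201 / 37.5909 ≈ -0.112

-0.112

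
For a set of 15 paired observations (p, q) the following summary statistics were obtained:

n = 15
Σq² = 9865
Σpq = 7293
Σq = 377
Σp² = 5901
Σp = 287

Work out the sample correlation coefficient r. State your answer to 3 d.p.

0.200

r = (nΣpq − ΣpΣq) / √[(nΣp² − (Σp)²)(nΣq² − (Σq)²)]
Numerator: 15×7293 − 287×377 = 1196
Denominator: √[(88515 − 82369)(147975 − 142129)] = √[6146 × 5846] = 5994.1235
r = 1196 / 5994.1235 ≈ 0.200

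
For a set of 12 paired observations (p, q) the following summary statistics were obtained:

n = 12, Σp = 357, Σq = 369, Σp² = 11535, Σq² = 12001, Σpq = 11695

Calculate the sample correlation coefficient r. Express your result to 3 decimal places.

0.927

r = (nΣpq − ΣpΣq) / √[(nΣp² − (Σp)²)(nΣq² − (Σq)²)]
Numerator: 12×11695 − 357×369 = 8607
Denominator: √[(138420 − 127449)(144012 − 136161)] = √[10971 × 7851] = 9280.8039
r = 8607 / 9280.8039 ≈ 0.927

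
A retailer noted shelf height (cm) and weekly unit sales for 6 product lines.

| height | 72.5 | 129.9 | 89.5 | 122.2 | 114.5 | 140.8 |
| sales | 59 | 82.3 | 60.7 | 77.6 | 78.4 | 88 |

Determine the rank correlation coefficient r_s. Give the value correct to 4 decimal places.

Rank height: 1, 5, 2, 4, 3, 6
Rank sales: 1, 5, 2, 3, 4, 6
d = rank(height) − rank(sales): 0, 0, 0, 1, -1, 0; Σd² = 2
ρ = 1 − 6Σd² / [n(n²−1)] = 1 − 6×2 / (6×35) = 1 − 12/210 ≈ 0.9429

0.9429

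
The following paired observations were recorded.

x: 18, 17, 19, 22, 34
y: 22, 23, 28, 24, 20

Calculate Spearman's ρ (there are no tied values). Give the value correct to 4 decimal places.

Rank x: 2, 1, 3, 4, 5
Rank y: 2, 3, 5, 4, 1
d = rank(x) − rank(y): 0, -2, -2, 0, 4; Σd² = 24
ρ = 1 − 6Σd² / [n(n²−1)] = 1 − 6×24 / (5×24) = 1 − 144/120 ≈ -0.2000

-0.2000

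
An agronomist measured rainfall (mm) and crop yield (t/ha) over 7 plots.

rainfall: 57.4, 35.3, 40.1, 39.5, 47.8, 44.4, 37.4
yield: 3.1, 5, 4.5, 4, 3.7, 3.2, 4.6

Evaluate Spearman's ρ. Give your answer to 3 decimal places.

-0.929

Rank rainfall: 7, 1, 4, 3, 6, 5, 2
Rank yield: 1, 7, 5, 4, 3, 2, 6
d = rank(rainfall) − rank(yield): 6, -6, -1, -1, 3, 3, -4; Σd² = 108
ρ = 1 − 6Σd² / [n(n²−1)] = 1 − 6×108 / (7×48) = 1 − 648/336 ≈ -0.929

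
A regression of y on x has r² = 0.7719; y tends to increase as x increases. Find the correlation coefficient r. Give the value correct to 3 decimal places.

|r| = √0.7719 = 0.879
The association is positive, so r = 0.879.

0.879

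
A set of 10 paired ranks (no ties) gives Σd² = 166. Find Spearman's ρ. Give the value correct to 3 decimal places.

-0.006

ρ = 1 − 6Σd² / [n(n²−1)] = 1 − 6×166 / (10×99)
  = 1 − 996/990 = 1 − 1.0061 ≈ -0.006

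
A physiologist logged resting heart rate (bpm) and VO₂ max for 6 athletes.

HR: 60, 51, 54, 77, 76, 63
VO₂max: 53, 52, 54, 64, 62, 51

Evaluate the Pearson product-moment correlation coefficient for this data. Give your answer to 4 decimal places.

n = 6, Σx = 381, Σy = 336, Σx² = 24791, Σy² = 18970, Σxy = 21601
nΣxy − ΣxΣy = 129606 − 128016 = 1590
nΣx² − (Σx)² = 148746 − 145161 = 3585; nΣy² − (Σy)² = 113820 − 112896 = 924
r = 1590 / √(3585 × 924) = 1590 / 1820.0385 ≈ 0.8736

0.8736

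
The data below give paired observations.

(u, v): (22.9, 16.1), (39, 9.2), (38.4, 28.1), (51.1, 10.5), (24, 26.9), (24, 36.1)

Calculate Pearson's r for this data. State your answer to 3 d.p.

n = 6, Σu = 199.4, Σv = 126.9, Σu² = 7283.18, Σv² = 3270.53, Σuv = 3855.08
nΣuv − ΣuΣv = 23130.48 − 25303.86 = -2173.38
nΣu² − (Σu)² = 43699.08 − 39760.36 = 3938.72; nΣv² − (Σv)² = 19623.18 − 16103.61 = 3519.57
r = -2173.38 / √(3938.72 × 3519.57) = -2173.38 / 3723.2514 ≈ -0.584

-0.584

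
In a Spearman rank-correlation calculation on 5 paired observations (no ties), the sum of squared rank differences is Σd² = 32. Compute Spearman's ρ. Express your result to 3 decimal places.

-0.600

ρ = 1 − 6Σd² / [n(n²−1)] = 1 − 6×32 / (5×24)
  = 1 − 192/120 = 1 − 1.6000 ≈ -0.600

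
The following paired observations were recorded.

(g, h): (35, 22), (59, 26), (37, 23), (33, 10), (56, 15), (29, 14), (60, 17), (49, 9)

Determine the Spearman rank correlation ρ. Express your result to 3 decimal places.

Rank g: 3, 7, 4, 2, 6, 1, 8, 5
Rank h: 6, 8, 7, 2, 4, 3, 5, 1
d = rank(g) − rank(h): -3, -1, -3, 0, 2, -2, 3, 4; Σd² = 52
ρ = 1 − 6Σd² / [n(n²−1)] = 1 − 6×52 / (8×63) = 1 − 312/504 ≈ 0.381

0.381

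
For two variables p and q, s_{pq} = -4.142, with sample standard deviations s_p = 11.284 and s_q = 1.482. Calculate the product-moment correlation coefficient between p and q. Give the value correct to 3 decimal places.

-0.248

r = Cov(p,q) / (s_p · s_q) = -4.142 / (11.284 × 1.482)
  = -4.142 / 16.7229 ≈ -0.248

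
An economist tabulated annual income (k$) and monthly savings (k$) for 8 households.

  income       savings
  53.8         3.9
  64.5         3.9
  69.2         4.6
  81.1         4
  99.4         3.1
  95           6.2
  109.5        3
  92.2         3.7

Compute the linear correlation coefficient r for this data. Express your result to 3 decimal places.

n = 8, Σx = 664.7, Σy = 32.4, Σx² = 57816.99, Σy² = 138.32, Σxy = 2670.87
nΣxy − ΣxΣy = 21366.96 − 21536.28 = -169.32
nΣx² − (Σx)² = 462535.92 − 441826.09 = 20709.83; nΣy² − (Σy)² = 1106.56 − 1049.76 = 56.8
r = -169.32 / √(20709.83 × 56.8) = -169.32 / 1084.5821 ≈ -0.156

-0.156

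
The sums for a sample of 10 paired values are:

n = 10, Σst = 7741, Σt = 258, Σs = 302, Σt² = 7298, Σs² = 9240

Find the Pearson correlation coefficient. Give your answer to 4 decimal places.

r = (nΣst − ΣsΣt) / √[(nΣs² − (Σs)²)(nΣt² − (Σt)²)]
Numerator: 10×7741 − 302×258 = -506
Denominator: √[(92400 − 91204)(72980 − 66564)] = √[1196 × 6416] = 2770.1148
r = -506 / 2770.1148 ≈ -0.1827

-0.1827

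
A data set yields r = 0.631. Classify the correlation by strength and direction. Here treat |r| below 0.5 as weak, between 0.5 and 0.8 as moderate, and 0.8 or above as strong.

r = 0.631 > 0 so the relationship is positive.
|r| = 0.631, which falls in the moderate range.

moderate positive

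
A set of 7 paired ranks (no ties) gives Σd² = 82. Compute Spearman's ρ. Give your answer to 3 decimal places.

ρ = 1 − 6Σd² / [n(n²−1)] = 1 − 6×82 / (7×48)
  = 1 − 492/336 = 1 − 1.4643 ≈ -0.464

-0.464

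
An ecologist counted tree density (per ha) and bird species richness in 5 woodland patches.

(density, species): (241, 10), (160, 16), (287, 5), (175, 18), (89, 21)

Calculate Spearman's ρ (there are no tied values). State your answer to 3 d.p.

-0.900

Rank density: 4, 2, 5, 3, 1
Rank species: 2, 3, 1, 4, 5
d = rank(density) − rank(species): 2, -1, 4, -1, -4; Σd² = 38
ρ = 1 − 6Σd² / [n(n²−1)] = 1 − 6×38 / (5×24) = 1 − 228/120 ≈ -0.900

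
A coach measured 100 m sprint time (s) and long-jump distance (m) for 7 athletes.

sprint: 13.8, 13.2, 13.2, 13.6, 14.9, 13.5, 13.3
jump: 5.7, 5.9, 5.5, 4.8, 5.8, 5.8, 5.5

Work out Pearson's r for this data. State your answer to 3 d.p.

n = 7, Σx = 95.5, Σy = 39, Σx² = 1305.03, Σy² = 218.12, Σxy = 532.29
nΣxy − ΣxΣy = 3726.03 − 3724.5 = 1.53
nΣx² − (Σx)² = 9135.21 − 9120.25 = 14.96; nΣy² − (Σy)² = 1526.84 − 1521 = 5.84
r = 1.53 / √(14.96 × 5.84) = 1.53 / 9.3470 ≈ 0.164

0.164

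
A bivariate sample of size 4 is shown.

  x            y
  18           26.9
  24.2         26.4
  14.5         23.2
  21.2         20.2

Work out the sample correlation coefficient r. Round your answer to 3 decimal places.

n = 4, Σx = 77.9, Σy = 96.7, Σx² = 1569.33, Σy² = 2366.85, Σxy = 1887.72
nΣxy − ΣxΣy = 7550.88 − 7532.93 = 17.95
nΣx² − (Σx)² = 6277.32 − 6068.41 = 208.91; nΣy² − (Σy)² = 9467.4 − 9350.89 = 116.51
r = 17.95 / √(208.91 × 116.51) = 17.95 / 156.0132 ≈ 0.115

0.115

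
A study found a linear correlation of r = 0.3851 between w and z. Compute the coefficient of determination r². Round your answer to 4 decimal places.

0.1483

r² = (0.3851)² = 0.1483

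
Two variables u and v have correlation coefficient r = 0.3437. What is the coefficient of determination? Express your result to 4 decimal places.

0.1181

r² = (0.3437)² = 0.1181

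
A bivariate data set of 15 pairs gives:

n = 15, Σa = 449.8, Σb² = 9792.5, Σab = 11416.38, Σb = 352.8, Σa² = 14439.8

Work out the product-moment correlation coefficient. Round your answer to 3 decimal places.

0.702

r = (nΣab − ΣaΣb) / √[(nΣa² − (Σa)²)(nΣb² − (Σb)²)]
Numerator: 15×11416.38 − 449.8×352.8 = 12556.26
Denominator: √[(216597 − 202320.04)(146887.5 − 124467.84)] = √[14276.96 × 22419.66] = 17890.9080
r = 12556.26 / 17890.9080 ≈ 0.702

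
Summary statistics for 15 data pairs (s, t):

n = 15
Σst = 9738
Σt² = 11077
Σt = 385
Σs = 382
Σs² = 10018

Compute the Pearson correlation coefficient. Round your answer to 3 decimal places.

r = (nΣst − ΣsΣt) / √[(nΣs² − (Σs)²)(nΣt² − (Σt)²)]
Numerator: 15×9738 − 382×385 = -1000
Denominator: √[(150270 − 145924)(166155 − 148225)] = √[4346 × 17930] = 8827.4447
r = -1000 / 8827.4447 ≈ -0.113

-0.113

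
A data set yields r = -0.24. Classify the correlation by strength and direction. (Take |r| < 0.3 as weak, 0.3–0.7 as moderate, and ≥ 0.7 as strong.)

weak negative

r = -0.24 < 0 so the relationship is negative.
|r| = 0.24, which falls in the weak range.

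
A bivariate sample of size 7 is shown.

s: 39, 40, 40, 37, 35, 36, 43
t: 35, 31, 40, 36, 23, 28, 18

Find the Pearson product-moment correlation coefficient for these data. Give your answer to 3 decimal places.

n = 7, Σs = 270, Σt = 211, Σs² = 10460, Σt² = 6719, Σst = 8124
nΣst − ΣsΣt = 56868 − 56970 = -102
nΣs² − (Σs)² = 73220 − 72900 = 320; nΣt² − (Σt)² = 47033 − 44521 = 2512
r = -102 / √(320 × 2512) = -102 / 896.5712 ≈ -0.114

-0.114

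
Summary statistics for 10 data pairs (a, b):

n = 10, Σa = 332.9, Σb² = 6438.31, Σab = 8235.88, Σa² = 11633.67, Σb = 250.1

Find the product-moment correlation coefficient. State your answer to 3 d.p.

r = (nΣab − ΣaΣb) / √[(nΣa² − (Σa)²)(nΣb² − (Σb)²)]
Numerator: 10×8235.88 − 332.9×250.1 = -899.49
Denominator: √[(116336.7 − 110822.41)(64383.1 − 62550.01)] = √[5514.29 × 1833.09] = 3179.3380
r = -899.49 / 3179.3380 ≈ -0.283

-0.283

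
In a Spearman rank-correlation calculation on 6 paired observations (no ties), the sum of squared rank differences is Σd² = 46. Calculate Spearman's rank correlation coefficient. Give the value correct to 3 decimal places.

-0.314

ρ = 1 − 6Σd² / [n(n²−1)] = 1 − 6×46 / (6×35)
  = 1 − 276/210 = 1 − 1.3143 ≈ -0.314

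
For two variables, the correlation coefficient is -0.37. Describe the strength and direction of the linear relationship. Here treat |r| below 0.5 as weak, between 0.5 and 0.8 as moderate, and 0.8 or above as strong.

weak negative

r = -0.37 < 0 so the relationship is negative.
|r| = 0.37, which falls in the weak range.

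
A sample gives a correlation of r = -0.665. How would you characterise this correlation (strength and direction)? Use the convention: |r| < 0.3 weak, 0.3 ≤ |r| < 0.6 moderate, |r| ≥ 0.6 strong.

r = -0.665 < 0 so the relationship is negative.
|r| = 0.665, which falls in the strong range.

strong negative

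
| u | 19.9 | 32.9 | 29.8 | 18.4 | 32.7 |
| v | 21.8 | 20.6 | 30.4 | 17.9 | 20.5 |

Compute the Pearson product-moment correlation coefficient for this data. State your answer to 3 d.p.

0.324

n = 5, Σu = 133.7, Σv = 111.2, Σu² = 3774.31, Σv² = 2564.42, Σuv = 3017.19
nΣuv − ΣuΣv = 15085.95 − 14867.44 = 218.51
nΣu² − (Σu)² = 18871.55 − 17875.69 = 995.86; nΣv² − (Σv)² = 12822.1 − 12365.44 = 456.66
r = 218.51 / √(995.86 × 456.66) = 218.51 / 674.3659 ≈ 0.324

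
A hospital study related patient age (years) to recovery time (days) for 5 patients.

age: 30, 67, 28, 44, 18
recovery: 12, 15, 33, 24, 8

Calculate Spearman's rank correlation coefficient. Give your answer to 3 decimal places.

Rank age: 3, 5, 2, 4, 1
Rank recovery: 2, 3, 5, 4, 1
d = rank(age) − rank(recovery): 1, 2, -3, 0, 0; Σd² = 14
ρ = 1 − 6Σd² / [n(n²−1)] = 1 − 6×14 / (5×24) = 1 − 84/120 ≈ 0.300

0.300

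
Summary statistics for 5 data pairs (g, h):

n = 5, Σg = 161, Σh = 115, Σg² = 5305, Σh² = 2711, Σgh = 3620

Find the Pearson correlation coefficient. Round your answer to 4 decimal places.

r = (nΣgh − ΣgΣh) / √[(nΣg² − (Σg)²)(nΣh² − (Σh)²)]
Numerator: 5×3620 − 161×115 = -415
Denominator: √[(26525 − 25921)(13555 − 13225)] = √[604 × 330] = 446.4527
r = -415 / 446.4527 ≈ -0.9295

-0.9295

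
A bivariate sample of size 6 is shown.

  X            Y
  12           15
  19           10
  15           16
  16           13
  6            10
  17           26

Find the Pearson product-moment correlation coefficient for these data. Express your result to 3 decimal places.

n = 6, ΣX = 85, ΣY = 90, ΣX² = 1311, ΣY² = 1526, ΣXY = 1320
nΣXY − ΣXΣY = 7920 − 7650 = 270
nΣX² − (ΣX)² = 7866 − 7225 = 641; nΣY² − (ΣY)² = 9156 − 8100 = 1056
r = 270 / √(641 × 1056) = 270 / 822.7369 ≈ 0.328

0.328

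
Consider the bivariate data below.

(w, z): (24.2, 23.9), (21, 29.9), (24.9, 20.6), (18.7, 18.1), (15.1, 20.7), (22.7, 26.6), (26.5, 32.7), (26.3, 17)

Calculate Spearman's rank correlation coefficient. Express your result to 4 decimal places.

Rank w: 5, 3, 6, 2, 1, 4, 8, 7
Rank z: 5, 7, 3, 2, 4, 6, 8, 1
d = rank(w) − rank(z): 0, -4, 3, 0, -3, -2, 0, 6; Σd² = 74
ρ = 1 − 6Σd² / [n(n²−1)] = 1 − 6×74 / (8×63) = 1 − 444/504 ≈ 0.1190

0.1190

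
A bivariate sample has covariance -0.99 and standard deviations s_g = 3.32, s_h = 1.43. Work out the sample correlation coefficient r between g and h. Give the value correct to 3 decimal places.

-0.209

r = Cov(g,h) / (s_g · s_h) = -0.99 / (3.32 × 1.43)
  = -0.99 / 4.7476 ≈ -0.209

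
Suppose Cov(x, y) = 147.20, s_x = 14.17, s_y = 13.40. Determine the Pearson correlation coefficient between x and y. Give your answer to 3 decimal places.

r = Cov(x,y) / (s_x · s_y) = 147.20 / (14.17 × 13.40)
  = 147.20 / 189.8780 ≈ 0.775

0.775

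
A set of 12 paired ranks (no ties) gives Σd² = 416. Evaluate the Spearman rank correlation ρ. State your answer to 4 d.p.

ρ = 1 − 6Σd² / [n(n²−1)] = 1 − 6×416 / (12×143)
  = 1 − 2496/1716 = 1 − 1.45455 ≈ -0.4545

-0.4545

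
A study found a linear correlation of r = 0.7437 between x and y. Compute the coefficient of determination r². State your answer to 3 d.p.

0.553

r² = (0.7437)² = 0.553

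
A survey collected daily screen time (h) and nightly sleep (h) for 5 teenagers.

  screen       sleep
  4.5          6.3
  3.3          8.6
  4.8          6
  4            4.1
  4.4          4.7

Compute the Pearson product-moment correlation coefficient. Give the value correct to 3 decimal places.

-0.528

n = 5, Σx = 21, Σy = 29.7, Σx² = 89.54, Σy² = 188.55, Σxy = 122.61
nΣxy − ΣxΣy = 613.05 − 623.7 = -10.65
nΣx² − (Σx)² = 447.7 − 441 = 6.7; nΣy² − (Σy)² = 942.75 − 882.09 = 60.66
r = -10.65 / √(6.7 × 60.66) = -10.65 / 20.1599 ≈ -0.528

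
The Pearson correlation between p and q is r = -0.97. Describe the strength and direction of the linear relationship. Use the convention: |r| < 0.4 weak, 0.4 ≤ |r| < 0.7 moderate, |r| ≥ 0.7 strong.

r = -0.97 < 0 so the relationship is negative.
|r| = 0.97, which falls in the strong range.

strong negative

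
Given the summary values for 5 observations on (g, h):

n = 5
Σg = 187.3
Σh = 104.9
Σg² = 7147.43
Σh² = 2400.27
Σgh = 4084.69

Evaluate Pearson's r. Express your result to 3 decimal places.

r = (nΣgh − ΣgΣh) / √[(nΣg² − (Σg)²)(nΣh² − (Σh)²)]
Numerator: 5×4084.69 − 187.3×104.9 = 775.68
Denominator: √[(35737.15 − 35081.29)(12001.35 − 11004.01)] = √[655.86 × 997.34] = 808.7740
r = 775.68 / 808.7740 ≈ 0.959

0.959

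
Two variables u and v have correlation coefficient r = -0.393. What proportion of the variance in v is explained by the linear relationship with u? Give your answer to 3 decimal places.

r² = (-0.393)² = 0.154

0.154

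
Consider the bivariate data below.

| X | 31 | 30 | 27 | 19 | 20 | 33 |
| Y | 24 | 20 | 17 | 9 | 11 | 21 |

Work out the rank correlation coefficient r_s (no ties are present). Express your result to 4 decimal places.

0.9429

Rank X: 5, 4, 3, 1, 2, 6
Rank Y: 6, 4, 3, 1, 2, 5
d = rank(X) − rank(Y): -1, 0, 0, 0, 0, 1; Σd² = 2
ρ = 1 − 6Σd² / [n(n²−1)] = 1 − 6×2 / (6×35) = 1 − 12/210 ≈ 0.9429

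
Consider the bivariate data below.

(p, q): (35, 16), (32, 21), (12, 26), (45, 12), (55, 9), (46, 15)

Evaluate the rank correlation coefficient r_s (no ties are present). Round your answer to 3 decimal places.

-0.943

Rank p: 3, 2, 1, 4, 6, 5
Rank q: 4, 5, 6, 2, 1, 3
d = rank(p) − rank(q): -1, -3, -5, 2, 5, 2; Σd² = 68
ρ = 1 − 6Σd² / [n(n²−1)] = 1 − 6×68 / (6×35) = 1 − 408/210 ≈ -0.943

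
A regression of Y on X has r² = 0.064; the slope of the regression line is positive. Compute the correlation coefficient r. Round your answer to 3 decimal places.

0.253

|r| = √0.064 = 0.253
The association is positive, so r = 0.253.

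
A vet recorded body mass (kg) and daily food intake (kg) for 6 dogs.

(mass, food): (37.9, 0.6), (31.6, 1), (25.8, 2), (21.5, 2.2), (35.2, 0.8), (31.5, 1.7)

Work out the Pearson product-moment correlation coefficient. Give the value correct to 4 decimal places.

n = 6, Σx = 183.5, Σy = 8.3, Σx² = 5794.15, Σy² = 13.73, Σxy = 234.95
nΣxy − ΣxΣy = 1409.7 − 1523.05 = -113.35
nΣx² − (Σx)² = 34764.9 − 33672.25 = 1092.65; nΣy² − (Σy)² = 82.38 − 68.89 = 13.49
r = -113.35 / √(1092.65 × 13.49) = -113.35 / 121.4078 ≈ -0.9336

-0.9336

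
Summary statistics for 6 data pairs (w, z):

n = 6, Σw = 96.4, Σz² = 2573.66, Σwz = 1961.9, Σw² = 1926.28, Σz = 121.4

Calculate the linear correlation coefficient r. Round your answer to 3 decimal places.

0.054

r = (nΣwz − ΣwΣz) / √[(nΣw² − (Σw)²)(nΣz² − (Σz)²)]
Numerator: 6×1961.9 − 96.4×121.4 = 68.44
Denominator: √[(11557.68 − 9292.96)(15441.96 − 14737.96)] = √[2264.72 × 704] = 1262.6808
r = 68.44 / 1262.6808 ≈ 0.054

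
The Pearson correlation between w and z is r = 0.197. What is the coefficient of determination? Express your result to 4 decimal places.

r² = (0.197)² = 0.0388

0.0388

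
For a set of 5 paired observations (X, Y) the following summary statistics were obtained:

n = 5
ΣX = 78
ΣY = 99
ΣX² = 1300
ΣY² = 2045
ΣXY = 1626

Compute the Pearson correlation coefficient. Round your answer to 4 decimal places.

r = (nΣXY − ΣXΣY) / √[(nΣX² − (ΣX)²)(nΣY² − (ΣY)²)]
Numerator: 5×1626 − 78×99 = 408
Denominator: √[(6500 − 6084)(10225 − 9801)] = √[416 × 424] = 419.9810
r = 408 / 419.9810 ≈ 0.9715

0.9715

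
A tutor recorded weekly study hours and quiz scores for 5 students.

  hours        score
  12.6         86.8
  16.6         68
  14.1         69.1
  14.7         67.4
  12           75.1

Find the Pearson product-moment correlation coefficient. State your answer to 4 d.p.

n = 5, Σx = 70, Σy = 366.4, Σx² = 993.22, Σy² = 27115.82, Σxy = 5088.77
nΣxy − ΣxΣy = 25443.85 − 25648 = -204.15
nΣx² − (Σx)² = 4966.1 − 4900 = 66.1; nΣy² − (Σy)² = 135579.1 − 134248.96 = 1330.14
r = -204.15 / √(66.1 × 1330.14) = -204.15 / 296.5169 ≈ -0.6885

-0.6885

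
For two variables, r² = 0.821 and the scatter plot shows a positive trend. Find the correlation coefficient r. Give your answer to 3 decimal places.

0.906

|r| = √0.821 = 0.906
The association is positive, so r = 0.906.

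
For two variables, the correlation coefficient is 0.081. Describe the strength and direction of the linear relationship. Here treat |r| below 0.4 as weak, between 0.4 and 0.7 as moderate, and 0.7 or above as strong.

r = 0.081 > 0 so the relationship is positive.
|r| = 0.081, which falls in the weak range.

weak positive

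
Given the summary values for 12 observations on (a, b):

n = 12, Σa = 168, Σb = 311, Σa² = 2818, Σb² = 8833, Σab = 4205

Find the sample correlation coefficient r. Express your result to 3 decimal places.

-0.248

r = (nΣab − ΣaΣb) / √[(nΣa² − (Σa)²)(nΣb² − (Σb)²)]
Numerator: 12×4205 − 168×311 = -1788
Denominator: √[(33816 − 28224)(105996 − 96721)] = √[5592 × 9275] = 7201.7914
r = -1788 / 7201.7914 ≈ -0.248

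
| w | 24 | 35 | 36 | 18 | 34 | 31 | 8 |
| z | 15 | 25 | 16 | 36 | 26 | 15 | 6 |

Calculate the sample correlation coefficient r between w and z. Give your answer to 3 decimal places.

n = 7, Σw = 186, Σz = 139, Σw² = 5602, Σz² = 3339, Σwz = 3856
nΣwz − ΣwΣz = 26992 − 25854 = 1138
nΣw² − (Σw)² = 39214 − 34596 = 4618; nΣz² − (Σz)² = 23373 − 19321 = 4052
r = 1138 / √(4618 × 4052) = 1138 / 4325.7527 ≈ 0.263

0.263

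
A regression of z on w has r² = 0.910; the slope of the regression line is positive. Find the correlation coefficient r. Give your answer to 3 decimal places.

|r| = √0.910 = 0.954
The association is positive, so r = 0.954.

0.954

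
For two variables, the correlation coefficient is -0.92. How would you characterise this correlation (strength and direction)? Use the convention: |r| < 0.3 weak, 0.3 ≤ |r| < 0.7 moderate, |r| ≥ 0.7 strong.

r = -0.92 < 0 so the relationship is negative.
|r| = 0.92, which falls in the strong range.

strong negative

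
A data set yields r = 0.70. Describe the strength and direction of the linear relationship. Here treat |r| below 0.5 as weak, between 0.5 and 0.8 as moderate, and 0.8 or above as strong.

r = 0.70 > 0 so the relationship is positive.
|r| = 0.70, which falls in the moderate range.

moderate positive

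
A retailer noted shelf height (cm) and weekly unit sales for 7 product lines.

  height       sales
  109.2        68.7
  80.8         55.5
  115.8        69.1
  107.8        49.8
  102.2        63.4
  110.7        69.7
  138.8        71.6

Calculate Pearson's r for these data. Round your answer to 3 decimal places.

0.622

n = 7, Σx = 765.3, Σy = 447.8, Σx² = 85448.53, Σy² = 29059, Σxy = 49490.01
nΣxy − ΣxΣy = 346430.07 − 342701.34 = 3728.73
nΣx² − (Σx)² = 598139.71 − 585684.09 = 12455.62; nΣy² − (Σy)² = 203413 − 200524.84 = 2888.16
r = 3728.73 / √(12455.62 × 2888.16) = 3728.73 / 5997.8182 ≈ 0.622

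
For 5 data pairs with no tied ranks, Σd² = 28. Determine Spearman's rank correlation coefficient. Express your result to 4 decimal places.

-0.4000

ρ = 1 − 6Σd² / [n(n²−1)] = 1 − 6×28 / (5×24)
  = 1 − 168/120 = 1 − 1.40000 ≈ -0.4000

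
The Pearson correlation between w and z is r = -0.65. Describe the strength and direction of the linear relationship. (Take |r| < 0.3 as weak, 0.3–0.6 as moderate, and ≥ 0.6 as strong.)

r = -0.65 < 0 so the relationship is negative.
|r| = 0.65, which falls in the strong range.

strong negative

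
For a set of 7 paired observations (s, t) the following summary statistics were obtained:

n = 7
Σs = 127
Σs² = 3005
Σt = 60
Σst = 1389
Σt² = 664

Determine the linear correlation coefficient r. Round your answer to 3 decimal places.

0.927

r = (nΣst − ΣsΣt) / √[(nΣs² − (Σs)²)(nΣt² − (Σt)²)]
Numerator: 7×1389 − 127×60 = 2103
Denominator: √[(21035 − 16129)(4648 − 3600)] = √[4906 × 1048] = 2267.4850
r = 2103 / 2267.4850 ≈ 0.927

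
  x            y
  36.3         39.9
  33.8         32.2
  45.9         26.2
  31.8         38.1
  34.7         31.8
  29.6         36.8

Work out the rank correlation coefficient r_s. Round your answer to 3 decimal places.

Rank x: 5, 3, 6, 2, 4, 1
Rank y: 6, 3, 1, 5, 2, 4
d = rank(x) − rank(y): -1, 0, 5, -3, 2, -3; Σd² = 48
ρ = 1 − 6Σd² / [n(n²−1)] = 1 − 6×48 / (6×35) = 1 − 288/210 ≈ -0.371

-0.371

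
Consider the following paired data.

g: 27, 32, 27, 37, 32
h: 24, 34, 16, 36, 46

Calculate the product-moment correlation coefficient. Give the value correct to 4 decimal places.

n = 5, Σg = 155, Σh = 156, Σg² = 4875, Σh² = 5400, Σgh = 4972
nΣgh − ΣgΣh = 24860 − 24180 = 680
nΣg² − (Σg)² = 24375 − 24025 = 350; nΣh² − (Σh)² = 27000 − 24336 = 2664
r = 680 / √(350 × 2664) = 680 / 965.6086 ≈ 0.7042

0.7042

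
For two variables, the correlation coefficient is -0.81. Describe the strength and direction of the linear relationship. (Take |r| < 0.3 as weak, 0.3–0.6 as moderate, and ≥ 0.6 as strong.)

r = -0.81 < 0 so the relationship is negative.
|r| = 0.81, which falls in the strong range.

strong negative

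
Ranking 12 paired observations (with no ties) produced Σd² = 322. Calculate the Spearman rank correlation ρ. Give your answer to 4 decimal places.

-0.1259

ρ = 1 − 6Σd² / [n(n²−1)] = 1 − 6×322 / (12×143)
  = 1 − 1932/1716 = 1 − 1.12587 ≈ -0.1259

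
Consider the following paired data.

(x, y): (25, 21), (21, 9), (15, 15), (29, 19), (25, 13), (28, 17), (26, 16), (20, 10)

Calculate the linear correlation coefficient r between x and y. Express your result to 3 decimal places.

0.529

n = 8, Σx = 189, Σy = 120, Σx² = 4617, Σy² = 1922, Σxy = 2907
nΣxy − ΣxΣy = 23256 − 22680 = 576
nΣx² − (Σx)² = 36936 − 35721 = 1215; nΣy² − (Σy)² = 15376 − 14400 = 976
r = 576 / √(1215 × 976) = 576 / 1088.9628 ≈ 0.529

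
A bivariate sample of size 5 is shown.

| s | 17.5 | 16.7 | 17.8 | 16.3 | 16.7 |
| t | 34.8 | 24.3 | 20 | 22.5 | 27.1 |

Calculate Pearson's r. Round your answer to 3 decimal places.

n = 5, Σs = 85, Σt = 128.7, Σs² = 1446.56, Σt² = 3442.19, Σst = 2190.13
nΣst − ΣsΣt = 10950.65 − 10939.5 = 11.15
nΣs² − (Σs)² = 7232.8 − 7225 = 7.8; nΣt² − (Σt)² = 17210.95 − 16563.69 = 647.26
r = 11.15 / √(7.8 × 647.26) = 11.15 / 71.0537 ≈ 0.157

0.157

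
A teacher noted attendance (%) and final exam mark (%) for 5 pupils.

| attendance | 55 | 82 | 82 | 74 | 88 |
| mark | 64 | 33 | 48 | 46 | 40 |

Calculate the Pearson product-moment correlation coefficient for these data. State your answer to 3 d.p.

n = 5, Σx = 381, Σy = 231, Σx² = 29693, Σy² = 11205, Σxy = 17086
nΣxy − ΣxΣy = 85430 − 88011 = -2581
nΣx² − (Σx)² = 148465 − 145161 = 3304; nΣy² − (Σy)² = 56025 − 53361 = 2664
r = -2581 / √(3304 × 2664) = -2581 / 2966.7922 ≈ -0.870

-0.870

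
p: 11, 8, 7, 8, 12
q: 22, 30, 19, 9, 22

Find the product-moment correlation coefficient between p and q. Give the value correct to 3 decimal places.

0.192

n = 5, Σp = 46, Σq = 102, Σp² = 442, Σq² = 2310, Σpq = 951
nΣpq − ΣpΣq = 4755 − 4692 = 63
nΣp² − (Σp)² = 2210 − 2116 = 94; nΣq² − (Σq)² = 11550 − 10404 = 1146
r = 63 / √(94 × 1146) = 63 / 328.2133 ≈ 0.192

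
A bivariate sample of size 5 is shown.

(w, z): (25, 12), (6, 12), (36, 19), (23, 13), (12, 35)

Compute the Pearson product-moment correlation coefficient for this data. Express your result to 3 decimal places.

n = 5, Σw = 102, Σz = 91, Σw² = 2630, Σz² = 2043, Σwz = 1775
nΣwz − ΣwΣz = 8875 − 9282 = -407
nΣw² − (Σw)² = 13150 − 10404 = 2746; nΣz² − (Σz)² = 10215 − 8281 = 1934
r = -407 / √(2746 × 1934) = -407 / 2304.5095 ≈ -0.177

-0.177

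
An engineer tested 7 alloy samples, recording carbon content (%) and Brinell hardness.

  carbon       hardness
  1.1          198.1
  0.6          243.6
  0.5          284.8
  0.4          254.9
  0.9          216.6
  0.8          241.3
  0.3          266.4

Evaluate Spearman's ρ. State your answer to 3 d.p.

Rank carbon: 7, 4, 3, 2, 6, 5, 1
Rank hardness: 1, 4, 7, 5, 2, 3, 6
d = rank(carbon) − rank(hardness): 6, 0, -4, -3, 4, 2, -5; Σd² = 106
ρ = 1 − 6Σd² / [n(n²−1)] = 1 − 6×106 / (7×48) = 1 − 636/336 ≈ -0.893

-0.893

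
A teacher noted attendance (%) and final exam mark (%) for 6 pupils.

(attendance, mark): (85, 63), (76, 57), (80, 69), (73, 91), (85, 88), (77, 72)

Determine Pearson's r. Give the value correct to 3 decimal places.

-0.098

n = 6, Σx = 476, Σy = 440, Σx² = 37884, Σy² = 33188, Σxy = 34874
nΣxy − ΣxΣy = 209244 − 209440 = -196
nΣx² − (Σx)² = 227304 − 226576 = 728; nΣy² − (Σy)² = 199128 − 193600 = 5528
r = -196 / √(728 × 5528) = -196 / 2006.0867 ≈ -0.098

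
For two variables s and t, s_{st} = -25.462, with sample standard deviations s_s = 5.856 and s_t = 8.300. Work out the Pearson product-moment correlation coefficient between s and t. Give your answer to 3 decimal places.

r = Cov(s,t) / (s_s · s_t) = -25.462 / (5.856 × 8.300)
  = -25.462 / 48.6048 ≈ -0.524

-0.524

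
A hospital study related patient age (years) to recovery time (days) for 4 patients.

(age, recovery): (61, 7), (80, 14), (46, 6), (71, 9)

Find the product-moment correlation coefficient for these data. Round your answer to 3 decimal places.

n = 4, Σx = 258, Σy = 36, Σx² = 17278, Σy² = 362, Σxy = 2462
nΣxy − ΣxΣy = 9848 − 9288 = 560
nΣx² − (Σx)² = 69112 − 66564 = 2548; nΣy² − (Σy)² = 1448 − 1296 = 152
r = 560 / √(2548 × 152) = 560 / 622.3311 ≈ 0.900

0.900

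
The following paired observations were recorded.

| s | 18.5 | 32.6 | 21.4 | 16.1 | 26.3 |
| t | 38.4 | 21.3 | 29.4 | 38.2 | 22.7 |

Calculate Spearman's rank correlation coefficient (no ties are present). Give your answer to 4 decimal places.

-0.9000

Rank s: 2, 5, 3, 1, 4
Rank t: 5, 1, 3, 4, 2
d = rank(s) − rank(t): -3, 4, 0, -3, 2; Σd² = 38
ρ = 1 − 6Σd² / [n(n²−1)] = 1 − 6×38 / (5×24) = 1 − 228/120 ≈ -0.9000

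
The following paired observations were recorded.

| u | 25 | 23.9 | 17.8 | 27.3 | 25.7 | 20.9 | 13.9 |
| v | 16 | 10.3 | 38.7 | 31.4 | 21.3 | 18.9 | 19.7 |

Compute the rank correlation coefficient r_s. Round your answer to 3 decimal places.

Rank u: 5, 4, 2, 7, 6, 3, 1
Rank v: 2, 1, 7, 6, 5, 3, 4
d = rank(u) − rank(v): 3, 3, -5, 1, 1, 0, -3; Σd² = 54
ρ = 1 − 6Σd² / [n(n²−1)] = 1 − 6×54 / (7×48) = 1 − 324/336 ≈ 0.036

0.036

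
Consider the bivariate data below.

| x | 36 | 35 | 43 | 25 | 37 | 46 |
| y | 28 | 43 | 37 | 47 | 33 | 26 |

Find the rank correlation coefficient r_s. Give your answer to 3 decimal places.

-0.771

Rank x: 3, 2, 5, 1, 4, 6
Rank y: 2, 5, 4, 6, 3, 1
d = rank(x) − rank(y): 1, -3, 1, -5, 1, 5; Σd² = 62
ρ = 1 − 6Σd² / [n(n²−1)] = 1 − 6×62 / (6×35) = 1 − 372/210 ≈ -0.771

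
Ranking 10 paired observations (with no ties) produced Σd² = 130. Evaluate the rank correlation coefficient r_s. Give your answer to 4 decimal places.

0.2121

ρ = 1 − 6Σd² / [n(n²−1)] = 1 − 6×130 / (10×99)
  = 1 − 780/990 = 1 − 0.78788 ≈ 0.2121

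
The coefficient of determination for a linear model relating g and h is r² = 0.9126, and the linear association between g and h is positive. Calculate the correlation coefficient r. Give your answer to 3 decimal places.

|r| = √0.9126 = 0.955
The association is positive, so r = 0.955.

0.955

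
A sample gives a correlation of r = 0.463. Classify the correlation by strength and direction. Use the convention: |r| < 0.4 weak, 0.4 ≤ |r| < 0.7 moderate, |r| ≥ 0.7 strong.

moderate positive

r = 0.463 > 0 so the relationship is positive.
|r| = 0.463, which falls in the moderate range.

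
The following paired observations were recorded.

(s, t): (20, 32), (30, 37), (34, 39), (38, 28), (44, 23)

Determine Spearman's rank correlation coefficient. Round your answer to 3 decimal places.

-0.600

Rank s: 1, 2, 3, 4, 5
Rank t: 3, 4, 5, 2, 1
d = rank(s) − rank(t): -2, -2, -2, 2, 4; Σd² = 32
ρ = 1 − 6Σd² / [n(n²−1)] = 1 − 6×32 / (5×24) = 1 − 192/120 ≈ -0.600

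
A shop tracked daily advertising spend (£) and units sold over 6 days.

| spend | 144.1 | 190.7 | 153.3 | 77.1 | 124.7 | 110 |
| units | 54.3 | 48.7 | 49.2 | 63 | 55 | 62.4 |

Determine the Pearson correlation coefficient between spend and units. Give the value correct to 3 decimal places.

-0.919

n = 6, Σx = 799.9, Σy = 332.6, Σx² = 114226.69, Σy² = 18628.58, Σxy = 43233.88
nΣxy − ΣxΣy = 259403.28 − 266046.74 = -6643.46
nΣx² − (Σx)² = 685360.14 − 639840.01 = 45520.13; nΣy² − (Σy)² = 111771.48 − 110622.76 = 1148.72
r = -6643.46 / √(45520.13 × 1148.72) = -6643.46 / 7231.1744 ≈ -0.919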